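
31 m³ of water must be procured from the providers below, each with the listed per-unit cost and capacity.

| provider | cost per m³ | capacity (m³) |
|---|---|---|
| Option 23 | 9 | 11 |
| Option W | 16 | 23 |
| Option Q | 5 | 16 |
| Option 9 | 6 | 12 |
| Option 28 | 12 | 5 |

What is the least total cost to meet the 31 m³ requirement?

179

Use providers in increasing cost order.
Option Q (5): use full 16 ; 15 m³ to go.
Option 9 at 6: take all 12 m³ ; 3 still needed.
Option 23 (9): take the remaining 3 ; done.
Option 28, Option W: unused.
Cost = 16×5 + 12×6 + 3×9 = 179.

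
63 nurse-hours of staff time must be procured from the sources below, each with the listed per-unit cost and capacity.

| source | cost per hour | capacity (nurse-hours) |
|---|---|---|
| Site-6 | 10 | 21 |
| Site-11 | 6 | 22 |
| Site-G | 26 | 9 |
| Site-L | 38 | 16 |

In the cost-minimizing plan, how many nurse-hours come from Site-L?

Use sources in increasing cost order.
Take 22 from Site-11 at 6 → need 41 more.
Site-6 (10): use full 21 → 20 nurse-hours to go.
Site-G at 26: take all 9 nurse-hours → 11 still needed.
Take 11 from Site-L at 38 to finish.

11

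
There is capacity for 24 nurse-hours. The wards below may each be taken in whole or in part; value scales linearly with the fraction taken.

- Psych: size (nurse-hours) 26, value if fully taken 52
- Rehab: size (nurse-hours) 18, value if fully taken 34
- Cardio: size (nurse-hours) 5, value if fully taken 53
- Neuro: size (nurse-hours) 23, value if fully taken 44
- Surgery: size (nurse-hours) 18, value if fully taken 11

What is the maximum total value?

Sort by value density: Cardio 53/5≈10.6, Psych 52/26≈2, Neuro 44/23≈1.91, Rehab 34/18≈1.89, Surgery 11/18≈0.611.
Cardio: take in full, 5 nurse-hours for value 53 → 19 left.
Fill the last 19 nurse-hours with part of Psych: 19/26 of it earns 38.
Total value = 91.

91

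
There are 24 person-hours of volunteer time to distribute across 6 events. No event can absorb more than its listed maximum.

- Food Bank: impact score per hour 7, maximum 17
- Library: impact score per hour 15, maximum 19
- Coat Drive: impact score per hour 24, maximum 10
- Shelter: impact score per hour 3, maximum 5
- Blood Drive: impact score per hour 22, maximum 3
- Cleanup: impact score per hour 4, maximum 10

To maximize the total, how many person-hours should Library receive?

11

Order the events by impact score per hour: Coat Drive 24 > Blood Drive 22 > Library 15 > Food Bank 7 > Cleanup 4 > Shelter 3.
Coat Drive: +10 to 10 (cap) ; 14 left.
Blood Drive takes 3 to reach its cap of 3 ; 11 left.
Only 11 left; Library takes them to reach 11.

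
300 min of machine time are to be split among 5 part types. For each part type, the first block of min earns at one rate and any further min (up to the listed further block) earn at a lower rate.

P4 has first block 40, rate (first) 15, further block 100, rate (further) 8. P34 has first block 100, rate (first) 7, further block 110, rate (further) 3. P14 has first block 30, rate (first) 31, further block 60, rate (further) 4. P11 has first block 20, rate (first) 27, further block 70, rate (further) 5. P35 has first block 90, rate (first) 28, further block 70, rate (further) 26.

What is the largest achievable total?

6810

Order all 10 blocks by rate: P14/T1 31 > P35/T1 28 > P11/T1 27 > P35/T2 26 > P4/T1 15 > P4/T2 8 > P34/T1 7 > P11/T2 5 > P14/T2 4 > P34/T2 3.
P14/T1 (31): +30 ; 270 left.
Fill P35 T1 block (90 at 28) ; 180 left.
P11 T1 at 27: fill all 20 ; 160 left.
P35/T2 (26): +70 ; 90 left.
P4/T1 (15): +40 ; 50 left.
P4/T2: +50 of 100 at 8; pool empty.
Total = 31×30 + 28×90 + 27×20 + 26×70 + 15×40 + 8×50 = 6810.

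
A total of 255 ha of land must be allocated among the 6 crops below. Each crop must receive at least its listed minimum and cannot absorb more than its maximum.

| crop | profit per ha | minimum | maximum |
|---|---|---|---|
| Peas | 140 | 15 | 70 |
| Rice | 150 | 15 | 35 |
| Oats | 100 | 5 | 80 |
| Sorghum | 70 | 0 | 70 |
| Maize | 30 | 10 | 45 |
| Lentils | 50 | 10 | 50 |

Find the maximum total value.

Meeting every minimum uses 15+15+5+0+10+10 = 55 ha, leaving 200.
Highest profit per ha first: Rice 150 > Peas 140 > Oats 100 > Sorghum 70 > Lentils 50 > Maize 30.
Give Rice 20 more to hit its cap of 35 — 180 left.
Give Peas 55 more to hit its cap of 70 — 125 left.
Oats: +75 to 80 (cap) — 50 left.
Only 50 left; Sorghum takes them to reach 50.
Total = 140×70 + 150×35 + 100×80 + 70×50 + 30×10 + 50×10 = 27350.

27350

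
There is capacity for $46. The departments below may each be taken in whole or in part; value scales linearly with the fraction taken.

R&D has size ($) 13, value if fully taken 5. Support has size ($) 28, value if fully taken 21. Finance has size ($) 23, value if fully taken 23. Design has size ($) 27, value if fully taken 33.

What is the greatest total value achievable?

Rank by value-to-size ratio: Design 33/27≈1.22, Finance 23/23≈1, Support 21/28≈0.75, R&D 5/13≈0.385.
Take all of Design (27 $, value 33) ; 19 $ left.
19 $ left: a 19/23 share of Finance gives 23×19/23 = 19.
Total value = 52.

52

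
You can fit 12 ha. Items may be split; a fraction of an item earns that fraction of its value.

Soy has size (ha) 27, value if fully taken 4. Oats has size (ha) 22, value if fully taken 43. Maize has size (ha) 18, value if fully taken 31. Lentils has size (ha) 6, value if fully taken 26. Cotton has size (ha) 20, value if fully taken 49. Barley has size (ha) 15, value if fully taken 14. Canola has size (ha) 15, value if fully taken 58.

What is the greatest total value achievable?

Rank by value-to-size ratio: Lentils 26/6≈4.33, Canola 58/15≈3.87, Cotton 49/20≈2.45, Oats 43/22≈1.95, Maize 31/18≈1.72, Barley 14/15≈0.933, Soy 4/27≈0.148.
Take all of Lentils (6 ha, value 26) → 6 ha left.
6 ha left: a 6/15 share of Canola gives 58×6/15 = 23.2.
Total value = 49.2.

49.2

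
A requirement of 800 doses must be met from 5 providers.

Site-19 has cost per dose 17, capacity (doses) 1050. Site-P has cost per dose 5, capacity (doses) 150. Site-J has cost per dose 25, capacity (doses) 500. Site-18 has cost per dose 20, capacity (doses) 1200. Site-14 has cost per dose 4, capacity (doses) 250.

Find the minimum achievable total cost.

Fill from the cheapest provider first.
Take 250 from Site-14 at 4 → need 550 more.
Take 150 from Site-P at 5 → need 400 more.
Take 400 from Site-19 at 17 to finish.
Site-18, Site-J: unused.
Cost = 250×4 + 150×5 + 400×17 = 8550.

8550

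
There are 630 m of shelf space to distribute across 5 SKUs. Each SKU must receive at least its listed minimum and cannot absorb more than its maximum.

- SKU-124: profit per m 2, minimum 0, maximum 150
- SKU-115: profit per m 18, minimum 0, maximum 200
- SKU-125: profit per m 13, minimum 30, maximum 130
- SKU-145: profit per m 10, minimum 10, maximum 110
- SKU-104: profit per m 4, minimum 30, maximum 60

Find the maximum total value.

6890

Meeting every minimum uses 0+0+30+10+30 = 70 m, leaving 560.
Highest profit per m first: SKU-115 18 > SKU-125 13 > SKU-145 10 > SKU-104 4 > SKU-124 2.
SKU-115 takes 200 more to reach its cap of 200 ; 360 left.
SKU-125: +100 to 130 (cap) ; 260 left.
Give SKU-145 100 more to hit its cap of 110 ; 160 left.
Give SKU-104 30 more to hit its cap of 60 ; 130 left.
SKU-124: +130 (room for 150) → 130. Pool exhausted.
Total = 2×130 + 18×200 + 13×130 + 10×110 + 4×60 = 6890.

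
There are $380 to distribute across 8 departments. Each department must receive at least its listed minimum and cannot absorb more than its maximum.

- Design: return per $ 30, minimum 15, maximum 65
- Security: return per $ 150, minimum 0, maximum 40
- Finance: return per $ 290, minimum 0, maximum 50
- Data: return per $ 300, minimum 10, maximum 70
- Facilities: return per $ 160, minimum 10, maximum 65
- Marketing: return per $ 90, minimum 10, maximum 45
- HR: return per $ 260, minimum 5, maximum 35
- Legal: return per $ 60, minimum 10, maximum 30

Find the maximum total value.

Meeting every minimum uses 15+0+0+10+10+10+5+10 = 60 $, leaving 320.
Highest return per $ first: Data 300 > Finance 290 > HR 260 > Facilities 160 > Security 150 > Marketing 90 > Legal 60 > Design 30.
Data: +60 to 70 (cap) ; 260 left.
Finance: +50 to 50 (cap) ; 210 left.
HR: +30 to 35 (cap) ; 180 left.
Facilities takes 55 more to reach its cap of 65 ; 125 left.
Security: +40 to 40 (cap) ; 85 left.
Give Marketing 35 more to hit its cap of 45 ; 50 left.
Legal takes 20 more to reach its cap of 30 ; 30 left.
Design has room for 50 more but only 30 remain, so it gets 45.
Total = 30×45 + 150×40 + 290×50 + 300×70 + 160×65 + 90×45 + 260×35 + 60×30 = 68200.

68200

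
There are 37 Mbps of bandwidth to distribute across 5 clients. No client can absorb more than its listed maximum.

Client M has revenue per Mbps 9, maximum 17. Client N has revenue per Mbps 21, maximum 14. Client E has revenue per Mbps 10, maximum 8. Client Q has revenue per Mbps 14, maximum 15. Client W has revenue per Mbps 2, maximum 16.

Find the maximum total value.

Highest revenue per Mbps first: Client N 21 > Client Q 14 > Client E 10 > Client M 9 > Client W 2.
Give Client N 14 to hit its cap of 14 ; 23 left.
Client Q: +15 to 15 (cap) ; 8 left.
Give Client E 8 to hit its cap of 8 ; 0 left.
Total = 21×14 + 10×8 + 14×15 = 584.

584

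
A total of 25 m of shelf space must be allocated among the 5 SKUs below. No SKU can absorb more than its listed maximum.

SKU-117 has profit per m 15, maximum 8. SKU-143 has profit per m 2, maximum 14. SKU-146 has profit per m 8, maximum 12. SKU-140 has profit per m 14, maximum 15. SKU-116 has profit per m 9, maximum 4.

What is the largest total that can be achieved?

Order the SKUs by profit per m: SKU-117 15 > SKU-140 14 > SKU-116 9 > SKU-146 8 > SKU-143 2.
Give SKU-117 8 to hit its cap of 8 — 17 left.
SKU-140: +15 to 15 (cap) — 2 left.
SKU-116: +2 (room for 4) → 2. Pool exhausted.
Total = 15×8 + 14×15 + 9×2 = 348.

348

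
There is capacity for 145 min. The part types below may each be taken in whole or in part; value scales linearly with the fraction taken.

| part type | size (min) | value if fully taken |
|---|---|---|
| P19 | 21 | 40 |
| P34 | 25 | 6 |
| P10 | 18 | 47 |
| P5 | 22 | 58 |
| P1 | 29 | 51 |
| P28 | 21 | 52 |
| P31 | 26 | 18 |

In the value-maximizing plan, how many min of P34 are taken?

Sort by value density: P5 58/22≈2.64, P10 47/18≈2.61, P28 52/21≈2.48, P19 40/21≈1.9, P1 51/29≈1.76, P31 18/26≈0.692, P34 6/25≈0.24.
P5: take in full, 22 min for value 58 — 123 left.
Take all of P10 (18 min, value 47) — 105 min left.
P28: take in full, 21 min for value 52 — 84 left.
P19: take in full, 21 min for value 40 — 63 left.
All 29 min of P1 fit (value 51) — 34 remain.
Take all of P31 (26 min, value 18) — 8 min left.
8 min left: a 8/25 share of P34 gives 6×8/25 = 1.92.

8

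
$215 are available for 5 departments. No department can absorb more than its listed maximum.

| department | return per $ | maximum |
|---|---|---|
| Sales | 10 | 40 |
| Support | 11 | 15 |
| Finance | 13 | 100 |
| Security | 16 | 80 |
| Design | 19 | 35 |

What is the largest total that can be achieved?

Rank by return per $: Design 19 > Security 16 > Finance 13 > Support 11 > Sales 10.
Design: +35 to 35 (cap) → 180 left.
Give Security 80 to hit its cap of 80 → 100 left.
Finance: +100 to 100 (cap) → 0 left.
Total = 13×100 + 16×80 + 19×35 = 3245.

3245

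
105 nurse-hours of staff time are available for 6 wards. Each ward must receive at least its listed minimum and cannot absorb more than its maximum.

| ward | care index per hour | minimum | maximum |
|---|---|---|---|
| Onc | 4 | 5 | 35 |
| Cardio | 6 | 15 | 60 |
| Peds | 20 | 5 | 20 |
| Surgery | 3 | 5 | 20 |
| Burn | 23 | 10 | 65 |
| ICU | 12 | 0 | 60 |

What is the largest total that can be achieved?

1920

Meeting every minimum uses 5+15+5+5+10+0 = 40 nurse-hours, leaving 65.
Order the wards by care index per hour: Burn 23 > Peds 20 > ICU 12 > Cardio 6 > Onc 4 > Surgery 3.
Burn: +55 to 65 (cap) ; 10 left.
Peds has room for 15 more but only 10 remain, so it gets 15.
Total = 4×5 + 6×15 + 20×15 + 3×5 + 23×65 = 1920.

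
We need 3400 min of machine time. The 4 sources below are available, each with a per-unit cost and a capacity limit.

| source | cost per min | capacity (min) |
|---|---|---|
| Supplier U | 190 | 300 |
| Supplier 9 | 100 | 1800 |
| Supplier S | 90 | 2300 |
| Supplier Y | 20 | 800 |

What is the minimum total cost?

Cheapest first:
Take 800 from Supplier Y at 20 — need 2600 more.
Take 2300 from Supplier S at 90 — need 300 more.
Supplier 9 at 100: take 300 of its 1800 — requirement met.
Supplier U: unused.
Cost = 800×20 + 2300×90 + 300×100 = 253000.

253000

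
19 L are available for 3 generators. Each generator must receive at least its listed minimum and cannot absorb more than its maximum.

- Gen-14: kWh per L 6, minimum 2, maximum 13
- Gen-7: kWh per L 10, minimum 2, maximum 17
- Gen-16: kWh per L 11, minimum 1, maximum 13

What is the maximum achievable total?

195

Meeting every minimum uses 2+2+1 = 5 L, leaving 14.
Order the generators by kWh per L: Gen-16 11 > Gen-7 10 > Gen-14 6.
Gen-16: +12 to 13 (cap) ; 2 left.
Gen-7 has room for 15 more but only 2 remain, so it gets 4.
Total = 6×2 + 10×4 + 11×13 = 195.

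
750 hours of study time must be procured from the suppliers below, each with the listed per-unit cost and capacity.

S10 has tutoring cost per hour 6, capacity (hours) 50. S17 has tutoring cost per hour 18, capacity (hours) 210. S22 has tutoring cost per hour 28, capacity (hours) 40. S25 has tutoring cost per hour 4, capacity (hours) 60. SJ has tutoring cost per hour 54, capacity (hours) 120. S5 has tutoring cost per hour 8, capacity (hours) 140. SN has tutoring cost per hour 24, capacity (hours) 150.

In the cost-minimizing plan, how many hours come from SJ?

Cheapest first:
S25 (4): use full 60 — 690 hours to go.
S10 (6): use full 50 — 640 hours to go.
S5 at 8: take all 140 hours — 500 still needed.
S17 at 18: take all 210 hours — 290 still needed.
SN (24): use full 150 — 140 hours to go.
S22 at 28: take all 40 hours — 100 still needed.
SJ (54): take the remaining 100 — done.

100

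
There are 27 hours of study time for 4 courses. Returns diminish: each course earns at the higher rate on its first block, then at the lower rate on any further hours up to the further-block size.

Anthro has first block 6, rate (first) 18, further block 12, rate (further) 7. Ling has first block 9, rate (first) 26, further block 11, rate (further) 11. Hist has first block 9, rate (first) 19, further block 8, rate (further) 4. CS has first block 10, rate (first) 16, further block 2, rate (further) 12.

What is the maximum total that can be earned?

561

Rank every tier by rate: Ling/T1 26 > Hist/T1 19 > Anthro/T1 18 > CS/T1 16 > CS/T2 12 > Ling/T2 11 > Anthro/T2 7 > Hist/T2 4.
Fill Ling T1 block (9 at 26) → 18 left.
Hist T1 at 19: fill all 9 → 9 left.
Anthro/T1 (18): +6 → 3 left.
CS/T1: +3 of 10 at 16; pool empty.
Total = 26×9 + 19×9 + 18×6 + 16×3 = 561.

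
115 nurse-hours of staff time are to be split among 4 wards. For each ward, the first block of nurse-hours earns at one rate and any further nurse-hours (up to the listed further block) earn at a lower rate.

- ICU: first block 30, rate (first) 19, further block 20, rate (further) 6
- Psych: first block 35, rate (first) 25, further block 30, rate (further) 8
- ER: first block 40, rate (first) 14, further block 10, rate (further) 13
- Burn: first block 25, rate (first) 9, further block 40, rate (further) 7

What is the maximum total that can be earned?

Treat each block as its own option and order by rate: Psych/first 25 > ICU/first 19 > ER/first 14 > ER/second 13 > Burn/first 9 > Psych/second 8 > Burn/second 7 > ICU/second 6.
Psych/first (25): +35 — 80 left.
ICU first at 19: fill all 30 — 50 left.
Fill ER first block (40 at 14) — 10 left.
ER/second (13): +10 — 0 left.
Total = 25×35 + 19×30 + 14×40 + 13×10 = 2135.

2135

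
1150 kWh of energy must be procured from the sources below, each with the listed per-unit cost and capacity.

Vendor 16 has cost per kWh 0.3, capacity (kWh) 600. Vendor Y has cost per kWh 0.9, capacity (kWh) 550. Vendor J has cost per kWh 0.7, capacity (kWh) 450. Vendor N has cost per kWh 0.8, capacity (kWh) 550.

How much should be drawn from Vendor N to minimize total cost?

100

Use sources in increasing cost order.
Take 600 from Vendor 16 at 0.3 → need 550 more.
Take 450 from Vendor J at 0.7 → need 100 more.
Vendor N (0.8): take the remaining 100 → done.
Vendor Y: unused.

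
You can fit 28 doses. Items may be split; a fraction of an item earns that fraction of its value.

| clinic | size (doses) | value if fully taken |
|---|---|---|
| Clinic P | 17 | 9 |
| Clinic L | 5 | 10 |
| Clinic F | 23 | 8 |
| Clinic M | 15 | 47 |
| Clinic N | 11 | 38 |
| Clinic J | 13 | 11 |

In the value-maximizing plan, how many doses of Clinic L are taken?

2

Best value per unit of size first: Clinic N 38/11≈3.45, Clinic M 47/15≈3.13, Clinic L 10/5≈2, Clinic J 11/13≈0.846, Clinic P 9/17≈0.529, Clinic F 8/23≈0.348.
Clinic N: take in full, 11 doses for value 38 ; 17 left.
Take all of Clinic M (15 doses, value 47) ; 2 doses left.
Fill the last 2 doses with part of Clinic L: 2/5 of it earns 4.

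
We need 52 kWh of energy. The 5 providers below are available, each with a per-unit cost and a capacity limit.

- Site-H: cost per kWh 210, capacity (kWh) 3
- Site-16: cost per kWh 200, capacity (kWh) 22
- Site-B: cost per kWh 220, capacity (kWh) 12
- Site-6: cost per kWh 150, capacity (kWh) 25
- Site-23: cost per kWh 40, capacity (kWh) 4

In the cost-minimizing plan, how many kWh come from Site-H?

1

Fill from the cheapest provider first.
Site-23 at 40: take all 4 kWh — 48 still needed.
Site-6 (150): use full 25 — 23 kWh to go.
Take 22 from Site-16 at 200 — need 1 more.
Take 1 from Site-H at 210 to finish.
Site-B: unused.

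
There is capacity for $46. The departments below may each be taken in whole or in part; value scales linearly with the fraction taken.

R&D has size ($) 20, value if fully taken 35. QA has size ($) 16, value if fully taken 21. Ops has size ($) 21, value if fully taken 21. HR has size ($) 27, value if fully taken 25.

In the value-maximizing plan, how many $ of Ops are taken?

Best value per unit of size first: R&D 35/20≈1.75, QA 21/16≈1.31, Ops 21/21≈1, HR 25/27≈0.926.
R&D: take in full, 20 $ for value 35 — 26 left.
All 16 $ of QA fit (value 21) — 10 remain.
10 $ left: a 10/21 share of Ops gives 21×10/21 = 10.

10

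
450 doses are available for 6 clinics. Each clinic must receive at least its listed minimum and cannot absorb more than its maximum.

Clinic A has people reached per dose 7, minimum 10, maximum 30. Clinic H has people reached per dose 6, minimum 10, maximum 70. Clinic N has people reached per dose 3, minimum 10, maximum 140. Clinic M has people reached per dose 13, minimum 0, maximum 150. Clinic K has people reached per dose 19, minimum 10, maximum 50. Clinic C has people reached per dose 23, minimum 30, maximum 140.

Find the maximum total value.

Meeting every minimum uses 10+10+10+0+10+30 = 70 doses, leaving 380.
Highest people reached per dose first: Clinic C 23 > Clinic K 19 > Clinic M 13 > Clinic A 7 > Clinic H 6 > Clinic N 3.
Clinic C takes 110 more to reach its cap of 140 — 270 left.
Give Clinic K 40 more to hit its cap of 50 — 230 left.
Give Clinic M 150 more to hit its cap of 150 — 80 left.
Clinic A takes 20 more to reach its cap of 30 — 60 left.
Clinic H takes 60 more to reach its cap of 70 — 0 left.
Total = 7×30 + 6×70 + 3×10 + 13×150 + 19×50 + 23×140 = 6780.

6780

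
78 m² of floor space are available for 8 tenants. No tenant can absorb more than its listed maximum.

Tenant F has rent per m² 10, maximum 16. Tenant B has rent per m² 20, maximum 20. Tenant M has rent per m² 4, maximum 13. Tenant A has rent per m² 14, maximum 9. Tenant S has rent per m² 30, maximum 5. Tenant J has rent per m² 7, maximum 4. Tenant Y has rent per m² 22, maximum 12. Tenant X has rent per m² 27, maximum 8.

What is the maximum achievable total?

1360

Highest rent per m² first: Tenant S 30 > Tenant X 27 > Tenant Y 22 > Tenant B 20 > Tenant A 14 > Tenant F 10 > Tenant J 7 > Tenant M 4.
Tenant S: +5 to 5 (cap) ; 73 left.
Give Tenant X 8 to hit its cap of 8 ; 65 left.
Tenant Y: +12 to 12 (cap) ; 53 left.
Give Tenant B 20 to hit its cap of 20 ; 33 left.
Give Tenant A 9 to hit its cap of 9 ; 24 left.
Tenant F takes 16 to reach its cap of 16 ; 8 left.
Tenant J: +4 to 4 (cap) ; 4 left.
Tenant M has room for 13 but only 4 remain, so it gets 4.
Total = 10×16 + 20×20 + 4×4 + 14×9 + 30×5 + 7×4 + 22×12 + 27×8 = 1360.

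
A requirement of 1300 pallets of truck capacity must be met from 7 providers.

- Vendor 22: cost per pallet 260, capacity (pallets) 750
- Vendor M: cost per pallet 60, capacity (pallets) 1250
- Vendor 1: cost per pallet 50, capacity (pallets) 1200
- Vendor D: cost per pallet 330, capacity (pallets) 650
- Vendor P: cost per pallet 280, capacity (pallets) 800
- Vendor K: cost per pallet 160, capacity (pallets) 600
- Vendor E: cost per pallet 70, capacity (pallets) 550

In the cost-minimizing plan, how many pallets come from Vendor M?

100

Cheapest first:
Vendor 1 at 50: take all 1200 pallets — 100 still needed.
Vendor M at 60: take 100 of its 1250 — requirement met.
Vendor E, Vendor K, Vendor 22, Vendor P, Vendor D: unused.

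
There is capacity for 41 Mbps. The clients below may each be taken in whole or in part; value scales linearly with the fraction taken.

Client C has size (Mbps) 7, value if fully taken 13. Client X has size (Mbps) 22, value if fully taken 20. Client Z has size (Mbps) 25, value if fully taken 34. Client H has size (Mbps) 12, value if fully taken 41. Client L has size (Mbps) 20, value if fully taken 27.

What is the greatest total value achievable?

Best value per unit of size first: Client H 41/12≈3.42, Client C 13/7≈1.86, Client Z 34/25≈1.36, Client L 27/20≈1.35, Client X 20/22≈0.909.
Client H: take in full, 12 Mbps for value 41 ; 29 left.
Client C: take in full, 7 Mbps for value 13 ; 22 left.
Only 22 Mbps remain; take 22/25 of Client Z for value 34×22/25 = 29.92.
Total value = 83.92.

83.92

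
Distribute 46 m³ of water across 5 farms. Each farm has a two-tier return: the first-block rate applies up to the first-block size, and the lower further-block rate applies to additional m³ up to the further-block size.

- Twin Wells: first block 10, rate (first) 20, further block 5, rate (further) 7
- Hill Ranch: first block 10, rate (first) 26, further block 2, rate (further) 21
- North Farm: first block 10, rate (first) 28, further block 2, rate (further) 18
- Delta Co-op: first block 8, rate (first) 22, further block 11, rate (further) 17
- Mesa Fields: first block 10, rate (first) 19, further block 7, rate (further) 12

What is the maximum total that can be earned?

Treat each block as its own option and order by rate: North Farm/first 28 > Hill Ranch/first 26 > Delta Co-op/first 22 > Hill Ranch/second 21 > Twin Wells/first 20 > Mesa Fields/first 19 > North Farm/second 18 > Delta Co-op/second 17 > Mesa Fields/second 12 > Twin Wells/second 7.
North Farm/first (28): +10 → 36 left.
Hill Ranch/first (26): +10 → 26 left.
Fill Delta Co-op first block (8 at 22) → 18 left.
Fill Hill Ranch second block (2 at 21) → 16 left.
Twin Wells first at 20: fill all 10 → 6 left.
Mesa Fields/first: +6 of 10 at 19; pool empty.
Total = 28×10 + 26×10 + 22×8 + 21×2 + 20×10 + 19×6 = 1072.

1072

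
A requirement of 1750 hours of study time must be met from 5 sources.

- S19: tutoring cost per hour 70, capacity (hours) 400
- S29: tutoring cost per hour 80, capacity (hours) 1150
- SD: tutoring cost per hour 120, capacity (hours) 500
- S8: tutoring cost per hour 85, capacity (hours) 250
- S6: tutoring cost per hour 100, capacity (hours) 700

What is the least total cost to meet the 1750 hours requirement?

Use sources in increasing cost order.
S19 (70): use full 400 ; 1350 hours to go.
S29 at 80: take all 1150 hours ; 200 still needed.
Take 200 from S8 at 85 to finish.
S6, SD: unused.
Cost = 400×70 + 1150×80 + 200×85 = 137000.

137000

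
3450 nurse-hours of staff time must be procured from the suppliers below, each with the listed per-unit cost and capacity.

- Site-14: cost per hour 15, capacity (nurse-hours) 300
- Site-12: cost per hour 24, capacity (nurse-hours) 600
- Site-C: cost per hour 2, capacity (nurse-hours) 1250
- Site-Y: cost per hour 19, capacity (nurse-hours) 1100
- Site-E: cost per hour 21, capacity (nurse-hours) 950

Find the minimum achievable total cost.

Cheapest first:
Site-C (2): use full 1250 ; 2200 nurse-hours to go.
Site-14 at 15: take all 300 nurse-hours ; 1900 still needed.
Site-Y (19): use full 1100 ; 800 nurse-hours to go.
Site-E at 21: take 800 of its 950 ; requirement met.
Site-12: unused.
Cost = 1250×2 + 300×15 + 1100×19 + 800×21 = 44700.

44700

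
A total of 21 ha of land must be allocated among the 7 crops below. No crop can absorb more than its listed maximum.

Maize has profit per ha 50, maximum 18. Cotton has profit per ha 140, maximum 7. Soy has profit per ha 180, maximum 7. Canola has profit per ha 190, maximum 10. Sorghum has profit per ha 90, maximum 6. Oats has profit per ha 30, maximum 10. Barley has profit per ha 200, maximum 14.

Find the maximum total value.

4130

Order the crops by profit per ha: Barley 200 > Canola 190 > Soy 180 > Cotton 140 > Sorghum 90 > Maize 50 > Oats 30.
Barley takes 14 to reach its cap of 14 — 7 left.
Canola has room for 10 but only 7 remain, so it gets 7.
Total = 190×7 + 200×14 = 4130.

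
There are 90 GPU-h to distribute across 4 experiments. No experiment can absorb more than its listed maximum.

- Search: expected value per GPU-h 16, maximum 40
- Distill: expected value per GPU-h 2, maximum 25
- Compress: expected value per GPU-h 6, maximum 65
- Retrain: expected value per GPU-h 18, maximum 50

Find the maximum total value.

1540

Order the experiments by expected value per GPU-h: Retrain 18 > Search 16 > Compress 6 > Distill 2.
Retrain: +50 to 50 (cap) — 40 left.
Give Search 40 to hit its cap of 40 — 0 left.
Total = 16×40 + 18×50 = 1540.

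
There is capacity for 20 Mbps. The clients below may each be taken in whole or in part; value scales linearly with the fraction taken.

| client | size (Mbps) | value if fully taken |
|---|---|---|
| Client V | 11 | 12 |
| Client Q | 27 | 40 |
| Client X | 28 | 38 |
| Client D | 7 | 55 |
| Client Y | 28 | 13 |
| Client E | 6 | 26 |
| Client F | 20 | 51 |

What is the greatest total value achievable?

98.85

Best value per unit of size first: Client D 55/7≈7.86, Client E 26/6≈4.33, Client F 51/20≈2.55, Client Q 40/27≈1.48, Client X 38/28≈1.36, Client V 12/11≈1.09, Client Y 13/28≈0.464.
Take all of Client D (7 Mbps, value 55) ; 13 Mbps left.
Take all of Client E (6 Mbps, value 26) ; 7 Mbps left.
Fill the last 7 Mbps with part of Client F: 7/20 of it earns 17.85.
Total value = 98.85.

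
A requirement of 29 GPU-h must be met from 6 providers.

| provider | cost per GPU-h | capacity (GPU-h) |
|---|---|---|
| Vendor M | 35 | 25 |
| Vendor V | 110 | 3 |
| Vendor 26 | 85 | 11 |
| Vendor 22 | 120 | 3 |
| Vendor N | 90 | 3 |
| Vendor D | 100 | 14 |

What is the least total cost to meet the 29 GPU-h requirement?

1215

Fill from the cheapest provider first.
Take 25 from Vendor M at 35 — need 4 more.
Vendor 26 (85): take the remaining 4 — done.
Vendor N, Vendor D, Vendor V, Vendor 22: unused.
Cost = 25×35 + 4×85 = 1215.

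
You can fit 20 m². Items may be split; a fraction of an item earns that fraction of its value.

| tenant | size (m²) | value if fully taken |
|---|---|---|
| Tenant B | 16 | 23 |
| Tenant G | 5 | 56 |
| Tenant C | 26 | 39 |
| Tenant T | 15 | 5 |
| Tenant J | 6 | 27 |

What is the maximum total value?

96.5

Rank by value-to-size ratio: Tenant G 56/5≈11.2, Tenant J 27/6≈4.5, Tenant C 39/26≈1.5, Tenant B 23/16≈1.44, Tenant T 5/15≈0.333.
All 5 m² of Tenant G fit (value 56) ; 15 remain.
Tenant J: take in full, 6 m² for value 27 ; 9 left.
Fill the last 9 m² with part of Tenant C: 9/26 of it earns 13.5.
Total value = 96.5.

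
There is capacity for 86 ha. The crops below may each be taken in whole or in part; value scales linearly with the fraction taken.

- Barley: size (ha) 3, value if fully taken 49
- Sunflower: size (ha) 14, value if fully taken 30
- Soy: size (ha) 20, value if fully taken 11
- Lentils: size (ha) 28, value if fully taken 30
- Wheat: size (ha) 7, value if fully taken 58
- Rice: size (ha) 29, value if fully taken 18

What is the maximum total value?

187.75

Best value per unit of size first: Barley 49/3≈16.3, Wheat 58/7≈8.29, Sunflower 30/14≈2.14, Lentils 30/28≈1.07, Rice 18/29≈0.621, Soy 11/20≈0.55.
All 3 ha of Barley fit (value 49) ; 83 remain.
All 7 ha of Wheat fit (value 58) ; 76 remain.
Sunflower: take in full, 14 ha for value 30 ; 62 left.
Take all of Lentils (28 ha, value 30) ; 34 ha left.
All 29 ha of Rice fit (value 18) ; 5 remain.
Fill the last 5 ha with part of Soy: 5/20 of it earns 2.75.
Total value = 187.75.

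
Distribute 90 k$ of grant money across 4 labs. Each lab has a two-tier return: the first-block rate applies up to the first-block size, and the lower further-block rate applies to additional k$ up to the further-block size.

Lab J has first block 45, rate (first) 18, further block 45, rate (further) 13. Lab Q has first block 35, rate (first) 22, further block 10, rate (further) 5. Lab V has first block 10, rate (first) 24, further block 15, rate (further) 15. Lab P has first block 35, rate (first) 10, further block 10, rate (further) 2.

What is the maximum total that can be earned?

1820

Rank every tier by rate: Lab V/first 24 > Lab Q/first 22 > Lab J/first 18 > Lab V/second 15 > Lab J/second 13 > Lab P/first 10 > Lab Q/second 5 > Lab P/second 2.
Lab V first at 24: fill all 10 ; 80 left.
Lab Q/first (22): +35 ; 45 left.
Fill Lab J first block (45 at 18) ; 0 left.
Total = 24×10 + 22×35 + 18×45 = 1820.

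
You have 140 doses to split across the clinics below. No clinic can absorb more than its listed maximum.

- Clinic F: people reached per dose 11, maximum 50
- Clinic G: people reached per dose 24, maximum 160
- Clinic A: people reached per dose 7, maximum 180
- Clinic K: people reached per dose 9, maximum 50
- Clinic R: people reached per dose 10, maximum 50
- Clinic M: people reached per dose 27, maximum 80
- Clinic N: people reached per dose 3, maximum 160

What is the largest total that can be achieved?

Order the clinics by people reached per dose: Clinic M 27 > Clinic G 24 > Clinic F 11 > Clinic R 10 > Clinic K 9 > Clinic A 7 > Clinic N 3.
Clinic M: +80 to 80 (cap) ; 60 left.
Only 60 left; Clinic G takes them to reach 60.
Total = 24×60 + 27×80 = 3600.

3600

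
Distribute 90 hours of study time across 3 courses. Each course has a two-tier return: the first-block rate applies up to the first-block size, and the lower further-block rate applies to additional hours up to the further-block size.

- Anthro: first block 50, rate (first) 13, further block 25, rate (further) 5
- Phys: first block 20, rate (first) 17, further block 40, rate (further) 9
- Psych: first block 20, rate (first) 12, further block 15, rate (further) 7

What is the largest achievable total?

Rank every tier by rate: Phys/first 17 > Anthro/first 13 > Psych/first 12 > Phys/second 9 > Psych/second 7 > Anthro/second 5.
Phys/first (17): +20 — 70 left.
Anthro first at 13: fill all 50 — 20 left.
Psych/first (12): +20 — 0 left.
Total = 17×20 + 13×50 + 12×20 = 1230.

1230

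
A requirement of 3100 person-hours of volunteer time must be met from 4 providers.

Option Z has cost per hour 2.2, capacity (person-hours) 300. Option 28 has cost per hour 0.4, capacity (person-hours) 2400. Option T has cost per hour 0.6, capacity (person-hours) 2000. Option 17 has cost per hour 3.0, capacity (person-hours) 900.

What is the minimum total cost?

1380

Cheapest first:
Option 28 at 0.4: take all 2400 person-hours ; 700 still needed.
Option T at 0.6: take 700 of its 2000 ; requirement met.
Option Z, Option 17: unused.
Cost = 2400×0.4 + 700×0.6 = 1380.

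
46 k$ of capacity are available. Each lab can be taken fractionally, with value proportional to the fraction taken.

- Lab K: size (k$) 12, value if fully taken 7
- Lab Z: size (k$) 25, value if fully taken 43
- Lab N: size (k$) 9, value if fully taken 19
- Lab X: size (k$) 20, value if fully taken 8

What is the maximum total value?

Best value per unit of size first: Lab N 19/9≈2.11, Lab Z 43/25≈1.72, Lab K 7/12≈0.583, Lab X 8/20≈0.4.
All 9 k$ of Lab N fit (value 19) ; 37 remain.
Lab Z: take in full, 25 k$ for value 43 ; 12 left.
Lab K: take in full, 12 k$ for value 7 ; 0 left.
Total value = 69.

69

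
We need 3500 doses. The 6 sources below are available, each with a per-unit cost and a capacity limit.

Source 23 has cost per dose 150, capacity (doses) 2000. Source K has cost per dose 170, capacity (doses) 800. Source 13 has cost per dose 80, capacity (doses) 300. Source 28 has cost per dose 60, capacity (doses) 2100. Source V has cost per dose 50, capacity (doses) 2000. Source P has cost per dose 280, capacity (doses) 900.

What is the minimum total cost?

Use sources in increasing cost order.
Take 2000 from Source V at 50 ; need 1500 more.
Take 1500 from Source 28 at 60 to finish.
Source 13, Source 23, Source K, Source P: unused.
Cost = 2000×50 + 1500×60 = 190000.

190000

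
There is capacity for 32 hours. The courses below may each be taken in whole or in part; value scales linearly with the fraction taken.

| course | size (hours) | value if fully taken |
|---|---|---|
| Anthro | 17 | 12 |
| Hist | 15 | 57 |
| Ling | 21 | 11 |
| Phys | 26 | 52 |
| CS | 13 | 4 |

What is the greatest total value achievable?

91

Best value per unit of size first: Hist 57/15≈3.8, Phys 52/26≈2, Anthro 12/17≈0.706, Ling 11/21≈0.524, CS 4/13≈0.308.
Hist: take in full, 15 hours for value 57 ; 17 left.
17 hours left: a 17/26 share of Phys gives 52×17/26 = 34.
Total value = 91.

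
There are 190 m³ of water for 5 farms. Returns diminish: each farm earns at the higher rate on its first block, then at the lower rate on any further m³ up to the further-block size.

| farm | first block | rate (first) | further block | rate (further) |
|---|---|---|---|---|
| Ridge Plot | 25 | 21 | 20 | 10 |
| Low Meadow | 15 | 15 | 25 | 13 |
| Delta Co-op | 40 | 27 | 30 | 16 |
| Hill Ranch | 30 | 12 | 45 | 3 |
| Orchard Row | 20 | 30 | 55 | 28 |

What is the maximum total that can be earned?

4515

Treat each block as its own option and order by rate: Orchard Row/tier1 30 > Orchard Row/tier2 28 > Delta Co-op/tier1 27 > Ridge Plot/tier1 21 > Delta Co-op/tier2 16 > Low Meadow/tier1 15 > Low Meadow/tier2 13 > Hill Ranch/tier1 12 > Ridge Plot/tier2 10 > Hill Ranch/tier2 3.
Orchard Row/tier1 (30): +20 ; 170 left.
Orchard Row/tier2 (28): +55 ; 115 left.
Delta Co-op tier1 at 27: fill all 40 ; 75 left.
Ridge Plot/tier1 (21): +25 ; 50 left.
Delta Co-op tier2 at 16: fill all 30 ; 20 left.
Low Meadow tier1 at 15: fill all 15 ; 5 left.
Low Meadow tier2 at 13: only 5 left, fill 5.
Total = 30×20 + 28×55 + 27×40 + 21×25 + 16×30 + 15×15 + 13×5 = 4515.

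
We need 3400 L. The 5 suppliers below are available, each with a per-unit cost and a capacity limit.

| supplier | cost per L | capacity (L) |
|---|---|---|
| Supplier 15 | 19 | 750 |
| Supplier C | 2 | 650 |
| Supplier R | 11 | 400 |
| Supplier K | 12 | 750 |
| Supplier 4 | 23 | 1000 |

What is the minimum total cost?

Use suppliers in increasing cost order.
Supplier C at 2: take all 650 L — 2750 still needed.
Take 400 from Supplier R at 11 — need 2350 more.
Take 750 from Supplier K at 12 — need 1600 more.
Take 750 from Supplier 15 at 19 — need 850 more.
Supplier 4 (23): take the remaining 850 — done.
Cost = 650×2 + 400×11 + 750×12 + 750×19 + 850×23 = 48500.

48500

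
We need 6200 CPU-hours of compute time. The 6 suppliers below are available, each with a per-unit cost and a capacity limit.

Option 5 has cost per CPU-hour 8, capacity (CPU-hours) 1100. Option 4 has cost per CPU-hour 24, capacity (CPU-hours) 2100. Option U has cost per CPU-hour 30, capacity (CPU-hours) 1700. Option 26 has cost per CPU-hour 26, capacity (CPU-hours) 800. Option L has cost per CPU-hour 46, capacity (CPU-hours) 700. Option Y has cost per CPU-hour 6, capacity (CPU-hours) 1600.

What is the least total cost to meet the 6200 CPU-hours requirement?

Fill from the cheapest supplier first.
Take 1600 from Option Y at 6 ; need 4600 more.
Option 5 at 8: take all 1100 CPU-hours ; 3500 still needed.
Option 4 at 24: take all 2100 CPU-hours ; 1400 still needed.
Option 26 at 26: take all 800 CPU-hours ; 600 still needed.
Take 600 from Option U at 30 to finish.
Option L: unused.
Cost = 1600×6 + 1100×8 + 2100×24 + 800×26 + 600×30 = 107600.

107600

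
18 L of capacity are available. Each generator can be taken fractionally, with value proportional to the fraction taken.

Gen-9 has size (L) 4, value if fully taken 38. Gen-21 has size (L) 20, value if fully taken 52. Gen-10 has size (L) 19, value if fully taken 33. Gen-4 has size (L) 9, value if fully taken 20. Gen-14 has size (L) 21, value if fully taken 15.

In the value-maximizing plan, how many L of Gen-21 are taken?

Sort by value density: Gen-9 38/4≈9.5, Gen-21 52/20≈2.6, Gen-4 20/9≈2.22, Gen-10 33/19≈1.74, Gen-14 15/21≈0.714.
All 4 L of Gen-9 fit (value 38) → 14 remain.
14 L left: a 14/20 share of Gen-21 gives 52×14/20 = 36.4.

14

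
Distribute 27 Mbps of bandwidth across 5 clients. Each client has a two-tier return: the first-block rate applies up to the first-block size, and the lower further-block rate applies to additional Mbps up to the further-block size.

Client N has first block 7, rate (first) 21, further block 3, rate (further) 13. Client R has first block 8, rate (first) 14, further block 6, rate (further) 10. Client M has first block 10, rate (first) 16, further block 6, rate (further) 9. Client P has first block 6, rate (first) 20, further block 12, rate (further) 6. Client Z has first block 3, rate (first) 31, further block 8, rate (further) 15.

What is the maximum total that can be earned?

Order all 10 blocks by rate: Client Z/tier1 31 > Client N/tier1 21 > Client P/tier1 20 > Client M/tier1 16 > Client Z/tier2 15 > Client R/tier1 14 > Client N/tier2 13 > Client R/tier2 10 > Client M/tier2 9 > Client P/tier2 6.
Fill Client Z tier1 block (3 at 31) → 24 left.
Client N tier1 at 21: fill all 7 → 17 left.
Client P/tier1 (20): +6 → 11 left.
Client M/tier1 (16): +10 → 1 left.
Client Z/tier2: +1 of 8 at 15; pool empty.
Total = 31×3 + 21×7 + 20×6 + 16×10 + 15×1 = 535.

535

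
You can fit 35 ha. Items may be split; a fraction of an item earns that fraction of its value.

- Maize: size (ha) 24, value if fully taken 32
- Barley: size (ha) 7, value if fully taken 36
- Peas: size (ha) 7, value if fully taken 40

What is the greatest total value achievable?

104

Sort by value density: Peas 40/7≈5.71, Barley 36/7≈5.14, Maize 32/24≈1.33.
Peas: take in full, 7 ha for value 40 ; 28 left.
Take all of Barley (7 ha, value 36) ; 21 ha left.
Only 21 ha remain; take 21/24 of Maize for value 32×21/24 = 28.
Total value = 104.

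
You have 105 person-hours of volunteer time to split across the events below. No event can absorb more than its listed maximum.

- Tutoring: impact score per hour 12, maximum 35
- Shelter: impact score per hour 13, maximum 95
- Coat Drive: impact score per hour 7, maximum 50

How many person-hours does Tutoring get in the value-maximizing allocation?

Order the events by impact score per hour: Shelter 13 > Tutoring 12 > Coat Drive 7.
Shelter takes 95 to reach its cap of 95 → 10 left.
Tutoring: +10 (room for 35) → 10. Pool exhausted.

10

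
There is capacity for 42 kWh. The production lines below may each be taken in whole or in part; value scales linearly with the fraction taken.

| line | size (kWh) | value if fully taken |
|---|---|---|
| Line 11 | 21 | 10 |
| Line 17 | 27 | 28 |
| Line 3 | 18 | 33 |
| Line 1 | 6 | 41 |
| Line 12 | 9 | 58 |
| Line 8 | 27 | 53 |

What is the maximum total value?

152

Rank by value-to-size ratio: Line 1 41/6≈6.83, Line 12 58/9≈6.44, Line 8 53/27≈1.96, Line 3 33/18≈1.83, Line 17 28/27≈1.04, Line 11 10/21≈0.476.
Take all of Line 1 (6 kWh, value 41) ; 36 kWh left.
Line 12: take in full, 9 kWh for value 58 ; 27 left.
Take all of Line 8 (27 kWh, value 53) ; 0 kWh left.
Total value = 152.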